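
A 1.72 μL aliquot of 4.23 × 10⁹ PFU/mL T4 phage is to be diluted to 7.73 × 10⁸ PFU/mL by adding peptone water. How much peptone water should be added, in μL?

7.69 μL

V₂ = C₁V₁/C₂ = 4.23 × 10⁹ × 1.72 / 7.73 × 10⁸ = 9.41 μL.
Diluent to add = V₂ − V₁ = 9.41 − 1.72 = 7.69 μL.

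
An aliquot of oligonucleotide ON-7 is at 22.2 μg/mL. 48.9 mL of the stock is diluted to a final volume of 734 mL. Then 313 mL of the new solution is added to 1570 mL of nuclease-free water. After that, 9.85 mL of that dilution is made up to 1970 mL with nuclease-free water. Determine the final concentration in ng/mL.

Overall dilution factor = 15.01 × 6.016 × 200 = 1.81 × 10⁴.
22.2 μg/mL / 1.81 × 10⁴ = 1.23 × 10⁻³ μg/mL = 1.23 ng/mL.

1.23 ng/mL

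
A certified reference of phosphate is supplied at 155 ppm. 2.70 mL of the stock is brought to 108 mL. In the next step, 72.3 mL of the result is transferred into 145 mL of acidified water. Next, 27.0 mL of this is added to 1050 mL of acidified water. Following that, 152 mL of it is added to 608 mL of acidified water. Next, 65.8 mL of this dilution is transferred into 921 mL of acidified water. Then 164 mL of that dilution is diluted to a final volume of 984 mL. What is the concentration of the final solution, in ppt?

Overall dilution factor = 40 × 3.006 × 39.89 × 5 × 15.00 × 6 = 2.16 × 10⁶.
155 ppm / 2.16 × 10⁶ = 7.18 × 10⁻⁵ ppm = 71.8 ppt.

71.8 ppt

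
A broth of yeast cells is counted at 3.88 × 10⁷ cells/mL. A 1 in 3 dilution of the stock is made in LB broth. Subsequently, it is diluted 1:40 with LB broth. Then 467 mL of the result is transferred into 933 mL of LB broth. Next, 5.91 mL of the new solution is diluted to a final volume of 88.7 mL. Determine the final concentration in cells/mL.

7190 cells/mL

Overall dilution factor = 3 × 40 × 2.998 × 15.01 = 5399.
3.88 × 10⁷ cells/mL / 5399 = 7190 cells/mL.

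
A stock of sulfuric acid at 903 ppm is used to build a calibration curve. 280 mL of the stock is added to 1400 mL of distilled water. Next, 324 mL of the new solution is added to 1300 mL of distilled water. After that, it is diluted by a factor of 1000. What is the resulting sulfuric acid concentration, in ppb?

30.0 ppb

Overall dilution factor = 6 × 5.012 × 1000 = 3.01 × 10⁴.
903 ppm / 3.01 × 10⁴ = 0.0300 ppm = 30.0 ppb.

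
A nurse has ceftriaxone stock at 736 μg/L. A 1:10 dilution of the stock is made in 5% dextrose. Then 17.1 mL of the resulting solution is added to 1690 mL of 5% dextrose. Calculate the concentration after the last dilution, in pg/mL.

Overall dilution factor = 10 × 99.83 = 998.
736 μg/L / 998 = 0.737 μg/L = 737 pg/mL.

737 pg/mL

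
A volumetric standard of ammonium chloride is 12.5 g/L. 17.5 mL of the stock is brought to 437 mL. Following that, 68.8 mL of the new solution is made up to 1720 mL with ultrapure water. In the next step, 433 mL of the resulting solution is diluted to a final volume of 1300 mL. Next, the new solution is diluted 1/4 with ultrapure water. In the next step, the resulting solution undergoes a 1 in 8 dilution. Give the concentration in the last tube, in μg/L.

Overall dilution factor = 24.97 × 25 × 3.002 × 4 × 8 = 6.00 × 10⁴.
12.5 g/L / 6.00 × 10⁴ = 2.08 × 10⁻⁴ g/L = 208 μg/L.

208 μg/L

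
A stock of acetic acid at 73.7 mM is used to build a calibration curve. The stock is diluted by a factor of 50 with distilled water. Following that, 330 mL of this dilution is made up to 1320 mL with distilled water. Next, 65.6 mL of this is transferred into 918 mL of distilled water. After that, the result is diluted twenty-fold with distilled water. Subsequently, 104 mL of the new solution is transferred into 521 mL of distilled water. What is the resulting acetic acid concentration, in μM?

0.204 μM

Overall dilution factor = 50 × 4 × 14.99 × 20 × 6.010 = 3.60 × 10⁵.
73.7 mM / 3.60 × 10⁵ = 2.04 × 10⁻⁴ mM = 0.204 μM.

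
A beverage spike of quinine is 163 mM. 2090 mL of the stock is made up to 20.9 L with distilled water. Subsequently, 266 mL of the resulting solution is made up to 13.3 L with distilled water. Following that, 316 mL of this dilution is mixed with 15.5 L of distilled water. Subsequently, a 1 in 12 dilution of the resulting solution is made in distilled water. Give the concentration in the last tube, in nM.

543 nM

Overall dilution factor = 10 × 50 × 50.05 × 12 = 3.00 × 10⁵.
163 mM / 3.00 × 10⁵ = 5.43 × 10⁻⁴ mM = 543 nM.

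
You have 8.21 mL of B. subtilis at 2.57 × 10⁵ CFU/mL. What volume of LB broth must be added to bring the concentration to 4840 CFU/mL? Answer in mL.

V₂ = C₁V₁/C₂ = 2.57 × 10⁵ × 8.21 / 4840 = 436 mL.
Diluent to add = V₂ − V₁ = 436 − 8.21 = 428 mL.

428 mL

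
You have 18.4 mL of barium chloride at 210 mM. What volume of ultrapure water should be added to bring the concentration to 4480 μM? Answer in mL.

844 mL

4480 μM = 4.48 mM.
V₂ = C₁V₁/C₂ = 210 × 18.4 / 4.48 = 862 mL.
Diluent to add = V₂ − V₁ = 862 − 18.4 = 844 mL.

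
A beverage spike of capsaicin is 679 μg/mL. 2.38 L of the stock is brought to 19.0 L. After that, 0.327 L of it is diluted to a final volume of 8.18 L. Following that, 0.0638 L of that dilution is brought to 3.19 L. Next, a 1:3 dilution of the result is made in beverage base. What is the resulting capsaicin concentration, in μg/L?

Overall dilution factor = 7.983 × 25.02 × 50 × 3 = 3.00 × 10⁴.
679 μg/mL / 3.00 × 10⁴ = 0.0227 μg/mL = 22.7 μg/L.

22.7 μg/L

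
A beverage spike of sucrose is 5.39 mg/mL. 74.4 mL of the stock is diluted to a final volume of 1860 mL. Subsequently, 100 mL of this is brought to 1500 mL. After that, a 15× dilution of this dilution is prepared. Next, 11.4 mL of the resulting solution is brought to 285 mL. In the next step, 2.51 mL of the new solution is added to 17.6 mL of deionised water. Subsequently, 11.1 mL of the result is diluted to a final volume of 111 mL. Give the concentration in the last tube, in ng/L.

478 ng/L

Overall dilution factor = 25 × 15 × 15 × 25 × 8.012 × 10 = 1.13 × 10⁷.
5.39 mg/mL / 1.13 × 10⁷ = 4.78 × 10⁻⁷ mg/mL = 478 ng/L.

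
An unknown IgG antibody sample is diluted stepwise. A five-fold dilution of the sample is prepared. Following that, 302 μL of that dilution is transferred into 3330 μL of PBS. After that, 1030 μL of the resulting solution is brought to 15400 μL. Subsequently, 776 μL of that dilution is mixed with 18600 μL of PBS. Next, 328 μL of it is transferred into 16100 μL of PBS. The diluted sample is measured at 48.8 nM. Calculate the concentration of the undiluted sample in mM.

Overall dilution factor = 5 × 12.03 × 14.95 × 24.97 × 50.09 = 1.12 × 10⁶.
Original = 48.8 nM × 1.12 × 10⁶ = 5.49 × 10⁷ nM = 54.9 mM.

54.9 mM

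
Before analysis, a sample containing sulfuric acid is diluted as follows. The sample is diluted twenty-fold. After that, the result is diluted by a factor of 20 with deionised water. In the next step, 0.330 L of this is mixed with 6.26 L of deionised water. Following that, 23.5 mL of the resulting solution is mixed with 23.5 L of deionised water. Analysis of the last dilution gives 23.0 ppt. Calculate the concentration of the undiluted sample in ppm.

184 ppm

Overall dilution factor = 20 × 20 × 19.97 × 1001 = 8.00 × 10⁶.
Original = 23.0 ppt × 8.00 × 10⁶ = 1.84 × 10⁸ ppt = 184 ppm.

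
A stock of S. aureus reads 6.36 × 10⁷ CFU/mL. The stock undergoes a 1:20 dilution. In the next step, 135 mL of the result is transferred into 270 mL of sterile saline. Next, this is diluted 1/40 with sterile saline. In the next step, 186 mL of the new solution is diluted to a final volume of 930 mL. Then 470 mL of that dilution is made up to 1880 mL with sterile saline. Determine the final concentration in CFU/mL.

1320 CFU/mL

Overall dilution factor = 20 × 3 × 40 × 5 × 4 = 4.80 × 10⁴.
6.36 × 10⁷ CFU/mL / 4.80 × 10⁴ = 1320 CFU/mL.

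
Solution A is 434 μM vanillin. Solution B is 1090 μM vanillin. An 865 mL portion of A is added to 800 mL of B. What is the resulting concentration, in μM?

749 μM

C_mix = (C_A·V_A + C_B·V_B)/(V_A + V_B) = (434×865 + 1090×800) / 1665 = 749 μM.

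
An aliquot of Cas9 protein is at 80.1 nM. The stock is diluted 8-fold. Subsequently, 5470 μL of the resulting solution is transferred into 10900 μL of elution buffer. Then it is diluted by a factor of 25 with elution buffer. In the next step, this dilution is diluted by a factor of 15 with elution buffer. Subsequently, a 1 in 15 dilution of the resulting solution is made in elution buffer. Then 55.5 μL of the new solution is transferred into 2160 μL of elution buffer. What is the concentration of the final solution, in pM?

Overall dilution factor = 8 × 2.993 × 25 × 15 × 15 × 39.92 = 5.38 × 10⁶.
80.1 nM / 5.38 × 10⁶ = 1.49 × 10⁻⁵ nM = 0.0149 pM.

0.0149 pM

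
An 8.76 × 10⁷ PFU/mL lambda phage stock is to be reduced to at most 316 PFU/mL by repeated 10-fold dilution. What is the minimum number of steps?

Need 10ⁿ ≥ 2.77 × 10⁵, so n ≥ log(2.77 × 10⁵)/log(10) = 5.44.
Minimum whole steps: n = 6.

6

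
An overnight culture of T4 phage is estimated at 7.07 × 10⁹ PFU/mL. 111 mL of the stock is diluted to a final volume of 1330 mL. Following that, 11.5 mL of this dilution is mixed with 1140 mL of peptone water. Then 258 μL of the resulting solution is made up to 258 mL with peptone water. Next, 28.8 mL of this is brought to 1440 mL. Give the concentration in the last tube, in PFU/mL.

118 PFU/mL

Overall dilution factor = 11.98 × 100.1 × 1000 × 50 = 6.00 × 10⁷.
7.07 × 10⁹ PFU/mL / 6.00 × 10⁷ = 118 PFU/mL.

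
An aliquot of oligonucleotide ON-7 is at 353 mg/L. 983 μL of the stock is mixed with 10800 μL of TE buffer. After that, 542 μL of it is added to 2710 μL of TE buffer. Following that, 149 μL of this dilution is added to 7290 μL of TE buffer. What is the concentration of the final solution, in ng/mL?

98.3 ng/mL

Overall dilution factor = 11.99 × 6 × 49.93 = 3591.
353 mg/L / 3591 = 0.0983 mg/L = 98.3 ng/mL.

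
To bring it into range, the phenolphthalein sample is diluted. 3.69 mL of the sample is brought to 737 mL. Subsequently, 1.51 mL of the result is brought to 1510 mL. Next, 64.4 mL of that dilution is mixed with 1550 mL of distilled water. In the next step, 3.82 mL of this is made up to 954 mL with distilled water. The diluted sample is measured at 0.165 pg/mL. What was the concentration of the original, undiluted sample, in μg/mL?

206 μg/mL

Overall dilution factor = 199.7 × 1000 × 25.07 × 249.7 = 1.25 × 10⁹.
Original = 0.165 pg/mL × 1.25 × 10⁹ = 2.06 × 10⁸ pg/mL = 206 μg/mL.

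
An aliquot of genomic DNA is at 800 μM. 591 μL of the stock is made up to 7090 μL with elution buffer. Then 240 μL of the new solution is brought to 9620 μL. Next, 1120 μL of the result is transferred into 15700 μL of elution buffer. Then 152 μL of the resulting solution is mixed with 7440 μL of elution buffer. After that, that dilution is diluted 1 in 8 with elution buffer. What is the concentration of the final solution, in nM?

0.277 nM

Overall dilution factor = 12.00 × 40.08 × 15.02 × 49.95 × 8 = 2.89 × 10⁶.
800 μM / 2.89 × 10⁶ = 2.77 × 10⁻⁴ μM = 0.277 nM.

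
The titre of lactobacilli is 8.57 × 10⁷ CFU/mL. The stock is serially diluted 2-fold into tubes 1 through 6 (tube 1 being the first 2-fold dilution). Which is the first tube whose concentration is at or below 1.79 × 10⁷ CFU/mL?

tube 3

Tube n has concentration 8.57 × 10⁷ CFU/mL / 2ⁿ.
Need 2ⁿ ≥ 8.57 × 10⁷ CFU/mL / 1.79 × 10⁷ CFU/mL = 4.79, so n ≥ 2.26.
First such tube: n = 3.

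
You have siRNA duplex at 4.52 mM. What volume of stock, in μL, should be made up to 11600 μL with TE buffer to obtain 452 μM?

1160 μL

452 μM = 0.452 mM.
V₁ = C₂V₂/C₁ = 0.452 × 11600 / 4.52 = 1160 μL.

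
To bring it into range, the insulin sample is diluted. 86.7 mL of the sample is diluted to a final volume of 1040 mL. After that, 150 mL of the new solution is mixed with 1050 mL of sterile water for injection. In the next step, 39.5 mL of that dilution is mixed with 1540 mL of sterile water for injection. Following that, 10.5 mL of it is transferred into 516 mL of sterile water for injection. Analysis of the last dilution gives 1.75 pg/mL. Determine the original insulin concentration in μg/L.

Overall dilution factor = 12.00 × 8 × 39.99 × 50.14 = 1.92 × 10⁵.
Original = 1.75 pg/mL × 1.92 × 10⁵ = 3.37 × 10⁵ pg/mL = 337 μg/L.

337 μg/L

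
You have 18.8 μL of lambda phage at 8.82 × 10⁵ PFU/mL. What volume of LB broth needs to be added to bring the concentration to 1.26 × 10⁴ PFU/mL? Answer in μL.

1300 μL

V₂ = C₁V₁/C₂ = 8.82 × 10⁵ × 18.8 / 1.26 × 10⁴ = 1316 μL.
Diluent to add = V₂ − V₁ = 1316 − 18.8 = 1300 μL.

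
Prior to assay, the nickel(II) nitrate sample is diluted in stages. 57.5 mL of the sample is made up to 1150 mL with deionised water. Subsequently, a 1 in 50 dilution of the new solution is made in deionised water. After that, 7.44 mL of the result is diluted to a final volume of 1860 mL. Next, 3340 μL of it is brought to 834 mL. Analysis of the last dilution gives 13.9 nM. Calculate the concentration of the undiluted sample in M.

Overall dilution factor = 20 × 50 × 250 × 249.7 = 6.24 × 10⁷.
Original = 13.9 nM × 6.24 × 10⁷ = 8.68 × 10⁸ nM = 0.868 M.

0.868 M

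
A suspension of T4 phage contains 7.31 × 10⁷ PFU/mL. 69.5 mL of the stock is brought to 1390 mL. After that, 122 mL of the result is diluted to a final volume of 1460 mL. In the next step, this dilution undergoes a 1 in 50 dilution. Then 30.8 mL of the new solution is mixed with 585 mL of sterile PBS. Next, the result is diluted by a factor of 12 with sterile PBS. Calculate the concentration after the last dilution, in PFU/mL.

25.5 PFU/mL

Overall dilution factor = 20 × 11.97 × 50 × 19.99 × 12 = 2.87 × 10⁶.
7.31 × 10⁷ PFU/mL / 2.87 × 10⁶ = 25.5 PFU/mL.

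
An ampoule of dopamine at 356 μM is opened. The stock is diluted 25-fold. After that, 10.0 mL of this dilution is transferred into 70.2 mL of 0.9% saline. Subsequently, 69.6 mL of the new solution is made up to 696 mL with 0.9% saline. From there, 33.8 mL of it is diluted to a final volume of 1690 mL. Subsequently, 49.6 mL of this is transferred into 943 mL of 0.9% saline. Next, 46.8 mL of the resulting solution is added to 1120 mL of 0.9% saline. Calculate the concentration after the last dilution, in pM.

7.12 pM

Overall dilution factor = 25 × 8.020 × 10 × 50 × 20.01 × 24.93 = 5.00 × 10⁷.
356 μM / 5.00 × 10⁷ = 7.12 × 10⁻⁶ μM = 7.12 pM.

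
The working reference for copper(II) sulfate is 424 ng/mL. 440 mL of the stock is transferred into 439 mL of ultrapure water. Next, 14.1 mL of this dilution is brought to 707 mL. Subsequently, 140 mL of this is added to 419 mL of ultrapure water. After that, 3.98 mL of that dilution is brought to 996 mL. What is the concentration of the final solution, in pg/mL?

Overall dilution factor = 1.998 × 50.14 × 3.993 × 250.3 = 1.00 × 10⁵.
424 ng/mL / 1.00 × 10⁵ = 4.24 × 10⁻³ ng/mL = 4.24 pg/mL.

4.24 pg/mL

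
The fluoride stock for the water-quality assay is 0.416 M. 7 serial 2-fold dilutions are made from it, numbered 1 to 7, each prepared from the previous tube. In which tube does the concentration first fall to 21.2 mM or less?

tube 5

Tube n has concentration 0.416 M / 2ⁿ.
Need 2ⁿ ≥ 0.416 M / 21.2 mM = 19.6, so n ≥ 4.29.
First such tube: n = 5.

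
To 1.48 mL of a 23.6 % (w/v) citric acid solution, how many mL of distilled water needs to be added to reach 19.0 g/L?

16.9 mL

19.0 g/L = 1.90 % (w/v).
V₂ = C₁V₁/C₂ = 23.6 × 1.48 / 1.90 = 18.4 mL.
Diluent to add = V₂ − V₁ = 18.4 − 1.48 = 16.9 mL.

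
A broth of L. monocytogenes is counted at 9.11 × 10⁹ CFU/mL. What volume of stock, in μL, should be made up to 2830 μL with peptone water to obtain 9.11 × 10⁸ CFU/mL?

283 μL

V₁ = C₂V₂/C₁ = 9.11 × 10⁸ × 2830 / 9.11 × 10⁹ = 283 μL.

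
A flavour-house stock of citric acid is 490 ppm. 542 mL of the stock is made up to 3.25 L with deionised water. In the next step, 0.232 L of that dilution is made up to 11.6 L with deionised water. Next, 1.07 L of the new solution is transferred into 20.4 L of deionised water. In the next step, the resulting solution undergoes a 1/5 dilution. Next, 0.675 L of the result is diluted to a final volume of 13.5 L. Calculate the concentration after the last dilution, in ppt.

Overall dilution factor = 5.996 × 50 × 20.07 × 5 × 20 = 6.02 × 10⁵.
490 ppm / 6.02 × 10⁵ = 8.15 × 10⁻⁴ ppm = 815 ppt.

815 ppt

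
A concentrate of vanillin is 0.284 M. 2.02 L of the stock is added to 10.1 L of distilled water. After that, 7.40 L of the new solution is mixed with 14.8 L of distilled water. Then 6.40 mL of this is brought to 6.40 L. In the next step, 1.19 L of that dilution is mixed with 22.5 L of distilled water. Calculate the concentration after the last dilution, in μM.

0.793 μM

Overall dilution factor = 6 × 3 × 1000 × 19.91 = 3.58 × 10⁵.
0.284 M / 3.58 × 10⁵ = 7.93 × 10⁻⁷ M = 0.793 μM.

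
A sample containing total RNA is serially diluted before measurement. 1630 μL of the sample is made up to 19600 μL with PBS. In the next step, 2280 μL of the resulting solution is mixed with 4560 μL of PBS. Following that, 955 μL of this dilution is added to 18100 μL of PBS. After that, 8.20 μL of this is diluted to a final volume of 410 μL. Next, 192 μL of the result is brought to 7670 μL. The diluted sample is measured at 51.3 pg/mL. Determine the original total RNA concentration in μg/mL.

73.8 μg/mL

Overall dilution factor = 12.02 × 3 × 19.95 × 50 × 39.95 = 1.44 × 10⁶.
Original = 51.3 pg/mL × 1.44 × 10⁶ = 7.38 × 10⁷ pg/mL = 73.8 μg/mL.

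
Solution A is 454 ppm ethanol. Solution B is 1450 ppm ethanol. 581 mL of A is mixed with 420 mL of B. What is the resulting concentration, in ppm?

872 ppm

C_mix = (C_A·V_A + C_B·V_B)/(V_A + V_B) = (454×581 + 1450×420) / 1001 = 872 ppm.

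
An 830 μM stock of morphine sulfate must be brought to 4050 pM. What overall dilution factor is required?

Factor = C₀/C_target = 830 μM / 4050 pM = 2.05 × 10⁵.

2.05 × 10⁵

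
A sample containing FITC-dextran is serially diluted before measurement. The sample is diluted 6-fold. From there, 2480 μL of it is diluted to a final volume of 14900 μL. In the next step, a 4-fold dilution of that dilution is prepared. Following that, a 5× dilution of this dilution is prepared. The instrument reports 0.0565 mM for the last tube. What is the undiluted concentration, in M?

0.0407 M

Overall dilution factor = 6 × 6.008 × 4 × 5 = 721.
Original = 0.0565 mM × 721 = 40.7 mM = 0.0407 M.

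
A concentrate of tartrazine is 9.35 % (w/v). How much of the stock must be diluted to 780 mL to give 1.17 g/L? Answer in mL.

9.76 mL

1.17 g/L = 0.117 % (w/v).
V₁ = C₂V₂/C₁ = 0.117 × 780 / 9.35 = 9.76 mL.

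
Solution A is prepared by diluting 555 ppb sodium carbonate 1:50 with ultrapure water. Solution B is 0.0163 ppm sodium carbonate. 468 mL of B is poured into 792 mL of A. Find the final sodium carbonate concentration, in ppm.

0.0130 ppm

C_A = 555 ppb / 50 = 11.1 ppb.
C_B = 0.0163 ppm = 16.3 ppb.
C_mix = (C_A·V_A + C_B·V_B)/(V_A + V_B) = (11.1×792 + 16.3×468) / 1260 = 13.0 ppb = 0.0130 ppm.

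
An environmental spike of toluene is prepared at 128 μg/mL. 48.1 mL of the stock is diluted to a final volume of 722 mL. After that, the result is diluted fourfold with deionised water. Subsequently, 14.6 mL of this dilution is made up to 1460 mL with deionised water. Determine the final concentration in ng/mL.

21.3 ng/mL

Overall dilution factor = 15.01 × 4 × 100 = 6004.
128 μg/mL / 6004 = 0.0213 μg/mL = 21.3 ng/mL.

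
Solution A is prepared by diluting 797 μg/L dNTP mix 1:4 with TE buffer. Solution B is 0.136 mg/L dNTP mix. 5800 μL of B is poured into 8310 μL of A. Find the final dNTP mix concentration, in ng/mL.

173 ng/mL

C_A = 797 μg/L / 4 = 199 μg/L.
C_B = 0.136 mg/L = 136 μg/L.
C_mix = (C_A·V_A + C_B·V_B)/(V_A + V_B) = (199×8310 + 136×5800) / 14110 = 173 μg/L = 173 ng/mL.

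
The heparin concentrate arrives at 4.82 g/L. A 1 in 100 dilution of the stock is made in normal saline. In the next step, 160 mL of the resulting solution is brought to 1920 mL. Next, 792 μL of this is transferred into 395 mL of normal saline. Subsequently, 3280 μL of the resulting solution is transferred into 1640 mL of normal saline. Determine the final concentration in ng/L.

Overall dilution factor = 100 × 12 × 499.7 × 501 = 3.00 × 10⁸.
4.82 g/L / 3.00 × 10⁸ = 1.60 × 10⁻⁸ g/L = 16.0 ng/L.

16.0 ng/L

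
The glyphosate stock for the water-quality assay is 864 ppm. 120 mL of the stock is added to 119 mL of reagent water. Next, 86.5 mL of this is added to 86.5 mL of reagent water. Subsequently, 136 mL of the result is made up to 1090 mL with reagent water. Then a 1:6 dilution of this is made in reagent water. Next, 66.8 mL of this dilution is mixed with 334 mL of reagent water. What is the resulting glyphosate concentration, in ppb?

752 ppb

Overall dilution factor = 1.992 × 2 × 8.015 × 6 × 6 = 1149.
864 ppm / 1149 = 0.752 ppm = 752 ppb.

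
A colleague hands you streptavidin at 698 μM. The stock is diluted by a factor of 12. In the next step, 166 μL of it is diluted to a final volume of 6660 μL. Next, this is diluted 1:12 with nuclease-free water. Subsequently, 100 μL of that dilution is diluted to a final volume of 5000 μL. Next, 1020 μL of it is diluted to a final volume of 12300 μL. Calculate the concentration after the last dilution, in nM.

Overall dilution factor = 12 × 40.12 × 12 × 50 × 12.06 = 3.48 × 10⁶.
698 μM / 3.48 × 10⁶ = 2.00 × 10⁻⁴ μM = 0.200 nM.

0.200 nM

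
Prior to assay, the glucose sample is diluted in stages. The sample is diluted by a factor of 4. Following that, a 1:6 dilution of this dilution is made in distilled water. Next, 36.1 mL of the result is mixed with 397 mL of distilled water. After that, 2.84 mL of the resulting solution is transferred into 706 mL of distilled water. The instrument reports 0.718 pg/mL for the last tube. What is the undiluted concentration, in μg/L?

Overall dilution factor = 4 × 6 × 12.00 × 249.6 = 7.19 × 10⁴.
Original = 0.718 pg/mL × 7.19 × 10⁴ = 5.16 × 10⁴ pg/mL = 51.6 μg/L.

51.6 μg/L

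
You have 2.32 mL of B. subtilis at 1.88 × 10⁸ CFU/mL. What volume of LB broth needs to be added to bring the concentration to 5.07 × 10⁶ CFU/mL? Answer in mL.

V₂ = C₁V₁/C₂ = 1.88 × 10⁸ × 2.32 / 5.07 × 10⁶ = 86.0 mL.
Diluent to add = V₂ − V₁ = 86.0 − 2.32 = 83.7 mL.

83.7 mL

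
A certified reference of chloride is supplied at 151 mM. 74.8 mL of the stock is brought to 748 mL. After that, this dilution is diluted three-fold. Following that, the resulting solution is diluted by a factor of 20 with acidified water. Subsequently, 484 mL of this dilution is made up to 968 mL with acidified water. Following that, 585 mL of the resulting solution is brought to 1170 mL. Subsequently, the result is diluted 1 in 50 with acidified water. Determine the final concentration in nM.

Overall dilution factor = 10 × 3 × 20 × 2 × 2 × 50 = 1.20 × 10⁵.
151 mM / 1.20 × 10⁵ = 1.26 × 10⁻³ mM = 1260 nM.

1260 nM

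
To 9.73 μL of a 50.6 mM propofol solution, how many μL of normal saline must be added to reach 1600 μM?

298 μL

1600 μM = 1.60 mM.
V₂ = C₁V₁/C₂ = 50.6 × 9.73 / 1.60 = 308 μL.
Diluent to add = V₂ − V₁ = 308 − 9.73 = 298 μL.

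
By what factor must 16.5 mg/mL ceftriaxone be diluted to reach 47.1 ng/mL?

3.50 × 10⁵

Factor = C₀/C_target = 16.5 mg/mL / 47.1 ng/mL = 3.50 × 10⁵.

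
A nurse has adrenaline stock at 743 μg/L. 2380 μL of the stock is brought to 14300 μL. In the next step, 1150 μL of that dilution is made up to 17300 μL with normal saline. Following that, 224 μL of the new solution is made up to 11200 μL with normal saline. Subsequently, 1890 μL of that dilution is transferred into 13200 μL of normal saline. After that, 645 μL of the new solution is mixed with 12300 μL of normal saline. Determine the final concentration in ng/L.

Overall dilution factor = 6.008 × 15.04 × 50 × 7.984 × 20.07 = 7.24 × 10⁵.
743 μg/L / 7.24 × 10⁵ = 1.03 × 10⁻³ μg/L = 1.03 ng/L.

1.03 ng/L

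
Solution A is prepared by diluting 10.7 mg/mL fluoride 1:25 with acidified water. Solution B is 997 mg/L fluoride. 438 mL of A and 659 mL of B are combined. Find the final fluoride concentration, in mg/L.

C_A = 10.7 mg/mL / 25 = 0.428 mg/mL.
C_B = 997 mg/L = 0.997 mg/mL.
C_mix = (C_A·V_A + C_B·V_B)/(V_A + V_B) = (0.428×438 + 0.997×659) / 1097 = 0.770 mg/mL = 770 mg/L.

770 mg/L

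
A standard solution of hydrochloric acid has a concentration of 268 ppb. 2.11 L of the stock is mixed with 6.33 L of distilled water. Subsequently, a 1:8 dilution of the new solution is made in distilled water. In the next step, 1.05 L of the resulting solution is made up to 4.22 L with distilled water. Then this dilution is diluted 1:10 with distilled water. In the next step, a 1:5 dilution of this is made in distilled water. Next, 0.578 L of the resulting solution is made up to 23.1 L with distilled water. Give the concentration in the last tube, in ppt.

1.04 ppt

Overall dilution factor = 4 × 8 × 4.019 × 10 × 5 × 39.97 = 2.57 × 10⁵.
268 ppb / 2.57 × 10⁵ = 1.04 × 10⁻³ ppb = 1.04 ppt.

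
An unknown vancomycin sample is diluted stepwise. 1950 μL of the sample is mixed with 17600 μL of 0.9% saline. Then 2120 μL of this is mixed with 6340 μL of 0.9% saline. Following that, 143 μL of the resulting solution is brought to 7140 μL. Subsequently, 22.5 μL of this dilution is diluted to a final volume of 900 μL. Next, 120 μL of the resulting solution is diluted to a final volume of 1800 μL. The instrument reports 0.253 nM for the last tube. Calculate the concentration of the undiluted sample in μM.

303 μM

Overall dilution factor = 10.03 × 3.991 × 49.93 × 40 × 15 = 1.20 × 10⁶.
Original = 0.253 nM × 1.20 × 10⁶ = 3.03 × 10⁵ nM = 303 μM.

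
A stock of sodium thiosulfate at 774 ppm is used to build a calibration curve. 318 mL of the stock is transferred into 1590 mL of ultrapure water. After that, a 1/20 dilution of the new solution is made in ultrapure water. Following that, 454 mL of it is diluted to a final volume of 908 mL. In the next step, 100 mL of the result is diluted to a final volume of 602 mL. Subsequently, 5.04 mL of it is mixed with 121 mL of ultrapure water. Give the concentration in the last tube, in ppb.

Overall dilution factor = 6 × 20 × 2 × 6.020 × 25.01 = 3.61 × 10⁴.
774 ppm / 3.61 × 10⁴ = 0.0214 ppm = 21.4 ppb.

21.4 ppb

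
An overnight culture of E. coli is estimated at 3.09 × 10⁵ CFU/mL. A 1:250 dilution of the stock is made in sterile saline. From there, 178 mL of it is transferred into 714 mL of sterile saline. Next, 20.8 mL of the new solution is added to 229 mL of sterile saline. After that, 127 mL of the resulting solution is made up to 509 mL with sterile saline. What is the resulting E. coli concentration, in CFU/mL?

Overall dilution factor = 250 × 5.011 × 12.01 × 4.008 = 6.03 × 10⁴.
3.09 × 10⁵ CFU/mL / 6.03 × 10⁴ = 5.12 CFU/mL.

5.12 CFU/mL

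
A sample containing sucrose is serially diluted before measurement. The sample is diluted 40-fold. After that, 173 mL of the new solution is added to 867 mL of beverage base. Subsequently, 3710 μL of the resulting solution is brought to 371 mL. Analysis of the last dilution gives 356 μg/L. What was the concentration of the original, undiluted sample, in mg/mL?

Overall dilution factor = 40 × 6.012 × 100 = 2.40 × 10⁴.
Original = 356 μg/L × 2.40 × 10⁴ = 8.56 × 10⁶ μg/L = 8.56 mg/mL.

8.56 mg/mL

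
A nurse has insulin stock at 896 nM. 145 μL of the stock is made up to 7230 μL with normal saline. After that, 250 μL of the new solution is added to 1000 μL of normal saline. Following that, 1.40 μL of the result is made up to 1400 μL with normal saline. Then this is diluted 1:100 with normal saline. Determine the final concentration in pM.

Overall dilution factor = 49.86 × 5 × 1000 × 100 = 2.49 × 10⁷.
896 nM / 2.49 × 10⁷ = 3.59 × 10⁻⁵ nM = 0.0359 pM.

0.0359 pM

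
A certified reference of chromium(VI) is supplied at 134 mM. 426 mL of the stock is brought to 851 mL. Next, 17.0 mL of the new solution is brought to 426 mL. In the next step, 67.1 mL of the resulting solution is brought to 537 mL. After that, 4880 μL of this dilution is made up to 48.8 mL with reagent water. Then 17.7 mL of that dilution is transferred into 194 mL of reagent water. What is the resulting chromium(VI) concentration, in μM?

2.80 μM

Overall dilution factor = 1.998 × 25.06 × 8.003 × 10 × 11.96 = 4.79 × 10⁴.
134 mM / 4.79 × 10⁴ = 2.80 × 10⁻³ mM = 2.80 μM.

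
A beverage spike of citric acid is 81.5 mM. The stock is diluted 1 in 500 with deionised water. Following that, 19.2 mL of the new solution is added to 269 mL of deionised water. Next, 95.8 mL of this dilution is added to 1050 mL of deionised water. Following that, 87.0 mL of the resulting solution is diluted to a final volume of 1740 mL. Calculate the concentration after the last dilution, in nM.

45.4 nM

Overall dilution factor = 500 × 15.01 × 11.96 × 20 = 1.80 × 10⁶.
81.5 mM / 1.80 × 10⁶ = 4.54 × 10⁻⁵ mM = 45.4 nM.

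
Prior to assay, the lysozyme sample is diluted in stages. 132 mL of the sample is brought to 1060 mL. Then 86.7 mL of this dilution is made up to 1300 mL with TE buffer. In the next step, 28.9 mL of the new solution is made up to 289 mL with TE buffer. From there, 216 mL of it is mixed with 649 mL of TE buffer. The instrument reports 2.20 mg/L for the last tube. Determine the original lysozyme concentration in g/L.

Overall dilution factor = 8.030 × 14.99 × 10 × 4.005 = 4822.
Original = 2.20 mg/L × 4822 = 1.06 × 10⁴ mg/L = 10.6 g/L.

10.6 g/L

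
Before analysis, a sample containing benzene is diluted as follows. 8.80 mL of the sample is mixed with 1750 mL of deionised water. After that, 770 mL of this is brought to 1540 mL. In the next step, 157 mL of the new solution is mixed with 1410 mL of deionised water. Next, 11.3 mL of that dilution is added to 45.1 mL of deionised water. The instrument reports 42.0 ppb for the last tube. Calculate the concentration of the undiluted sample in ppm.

Overall dilution factor = 199.9 × 2 × 9.981 × 4.991 = 1.99 × 10⁴.
Original = 42.0 ppb × 1.99 × 10⁴ = 8.36 × 10⁵ ppb = 836 ppm.

836 ppm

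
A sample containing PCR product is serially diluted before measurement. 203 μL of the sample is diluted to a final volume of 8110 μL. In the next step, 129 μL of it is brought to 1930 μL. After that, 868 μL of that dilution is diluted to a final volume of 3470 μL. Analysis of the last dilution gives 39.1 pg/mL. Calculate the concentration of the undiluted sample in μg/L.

Overall dilution factor = 39.95 × 14.96 × 3.998 = 2389.
Original = 39.1 pg/mL × 2389 = 9.34 × 10⁴ pg/mL = 93.4 μg/L.

93.4 μg/L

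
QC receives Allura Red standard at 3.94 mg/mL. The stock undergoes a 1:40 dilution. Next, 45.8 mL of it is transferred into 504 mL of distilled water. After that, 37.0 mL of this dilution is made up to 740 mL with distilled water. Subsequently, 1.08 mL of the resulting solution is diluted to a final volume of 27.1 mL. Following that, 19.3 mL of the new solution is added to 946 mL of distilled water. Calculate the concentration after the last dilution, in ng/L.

Overall dilution factor = 40 × 12.00 × 20 × 25.09 × 50.02 = 1.21 × 10⁷.
3.94 mg/mL / 1.21 × 10⁷ = 3.27 × 10⁻⁷ mg/mL = 327 ng/L.

327 ng/L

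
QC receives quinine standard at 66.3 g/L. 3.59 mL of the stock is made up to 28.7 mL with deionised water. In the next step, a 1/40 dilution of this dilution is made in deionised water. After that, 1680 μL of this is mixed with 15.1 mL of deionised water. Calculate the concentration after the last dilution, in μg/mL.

20.8 μg/mL

Overall dilution factor = 7.994 × 40 × 9.988 = 3194.
66.3 g/L / 3194 = 0.0208 g/L = 20.8 μg/mL.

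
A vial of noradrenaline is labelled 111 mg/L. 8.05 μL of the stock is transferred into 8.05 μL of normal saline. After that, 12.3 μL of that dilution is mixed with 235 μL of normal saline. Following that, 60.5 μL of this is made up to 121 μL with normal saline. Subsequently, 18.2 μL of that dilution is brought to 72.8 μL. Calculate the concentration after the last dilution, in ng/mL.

345 ng/mL

Overall dilution factor = 2 × 20.11 × 2 × 4 = 322.
111 mg/L / 322 = 0.345 mg/L = 345 ng/mL.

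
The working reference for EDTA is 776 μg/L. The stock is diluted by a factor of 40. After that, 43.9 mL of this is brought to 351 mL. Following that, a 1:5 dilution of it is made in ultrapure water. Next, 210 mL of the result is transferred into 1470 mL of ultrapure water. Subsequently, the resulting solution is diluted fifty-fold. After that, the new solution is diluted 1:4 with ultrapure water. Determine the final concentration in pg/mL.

Overall dilution factor = 40 × 7.995 × 5 × 8 × 50 × 4 = 2.56 × 10⁶.
776 μg/L / 2.56 × 10⁶ = 3.03 × 10⁻⁴ μg/L = 0.303 pg/mL.

0.303 pg/mL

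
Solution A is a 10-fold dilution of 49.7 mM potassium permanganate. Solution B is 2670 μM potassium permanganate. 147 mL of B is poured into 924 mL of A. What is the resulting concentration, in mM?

4.65 mM

C_A = 49.7 mM / 10 = 4.97 mM.
C_B = 2670 μM = 2.67 mM.
C_mix = (C_A·V_A + C_B·V_B)/(V_A + V_B) = (4.97×924 + 2.67×147) / 1071 = 4.65 mM.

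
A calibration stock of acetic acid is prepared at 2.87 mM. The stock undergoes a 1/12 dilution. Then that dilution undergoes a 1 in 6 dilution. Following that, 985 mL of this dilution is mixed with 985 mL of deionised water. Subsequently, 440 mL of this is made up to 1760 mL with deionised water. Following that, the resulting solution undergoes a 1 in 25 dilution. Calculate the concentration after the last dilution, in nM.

199 nM

Overall dilution factor = 12 × 6 × 2 × 4 × 25 = 1.44 × 10⁴.
2.87 mM / 1.44 × 10⁴ = 1.99 × 10⁻⁴ mM = 199 nM.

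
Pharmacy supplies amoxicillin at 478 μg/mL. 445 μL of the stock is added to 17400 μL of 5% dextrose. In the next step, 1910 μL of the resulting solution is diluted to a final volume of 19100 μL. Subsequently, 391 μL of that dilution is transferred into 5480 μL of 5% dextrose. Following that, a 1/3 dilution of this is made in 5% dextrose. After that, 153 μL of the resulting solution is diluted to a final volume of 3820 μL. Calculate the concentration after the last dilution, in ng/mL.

1.06 ng/mL

Overall dilution factor = 40.10 × 10 × 15.02 × 3 × 24.97 = 4.51 × 10⁵.
478 μg/mL / 4.51 × 10⁵ = 1.06 × 10⁻³ μg/mL = 1.06 ng/mL.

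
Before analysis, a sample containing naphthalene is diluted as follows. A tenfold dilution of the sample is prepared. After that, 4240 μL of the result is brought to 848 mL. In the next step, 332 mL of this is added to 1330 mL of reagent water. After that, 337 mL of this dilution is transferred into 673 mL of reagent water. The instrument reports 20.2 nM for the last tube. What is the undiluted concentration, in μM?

Overall dilution factor = 10 × 200 × 5.006 × 2.997 = 3.00 × 10⁴.
Original = 20.2 nM × 3.00 × 10⁴ = 6.06 × 10⁵ nM = 606 μM.

606 μM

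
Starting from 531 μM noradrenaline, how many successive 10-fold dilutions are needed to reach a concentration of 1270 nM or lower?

3

Need 10ⁿ ≥ 418, so n ≥ log(418)/log(10) = 2.62.
Minimum whole steps: n = 3.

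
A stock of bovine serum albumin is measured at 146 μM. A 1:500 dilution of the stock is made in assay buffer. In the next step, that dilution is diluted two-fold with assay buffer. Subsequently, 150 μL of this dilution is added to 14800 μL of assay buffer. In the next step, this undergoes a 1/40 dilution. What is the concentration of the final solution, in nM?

Overall dilution factor = 500 × 2 × 99.67 × 40 = 3.99 × 10⁶.
146 μM / 3.99 × 10⁶ = 3.66 × 10⁻⁵ μM = 0.0366 nM.

0.0366 nM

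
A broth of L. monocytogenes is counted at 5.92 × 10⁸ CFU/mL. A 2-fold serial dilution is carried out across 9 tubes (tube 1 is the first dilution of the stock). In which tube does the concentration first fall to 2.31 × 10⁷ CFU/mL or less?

Tube n has concentration 5.92 × 10⁸ CFU/mL / 2ⁿ.
Need 2ⁿ ≥ 5.92 × 10⁸ CFU/mL / 2.31 × 10⁷ CFU/mL = 25.6, so n ≥ 4.68.
First such tube: n = 5.

tube 5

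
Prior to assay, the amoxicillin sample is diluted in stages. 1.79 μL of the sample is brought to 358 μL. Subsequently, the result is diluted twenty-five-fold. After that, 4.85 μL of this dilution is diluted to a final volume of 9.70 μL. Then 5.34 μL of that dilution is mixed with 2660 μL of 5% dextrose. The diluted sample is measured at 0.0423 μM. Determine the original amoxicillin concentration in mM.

211 mM

Overall dilution factor = 200 × 25 × 2 × 499.1 = 4.99 × 10⁶.
Original = 0.0423 μM × 4.99 × 10⁶ = 2.11 × 10⁵ μM = 211 mM.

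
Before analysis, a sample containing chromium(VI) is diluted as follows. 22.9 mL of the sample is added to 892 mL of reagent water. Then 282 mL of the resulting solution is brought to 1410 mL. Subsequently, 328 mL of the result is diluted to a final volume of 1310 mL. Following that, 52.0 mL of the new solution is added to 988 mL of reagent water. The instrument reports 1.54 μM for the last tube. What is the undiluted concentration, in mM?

Overall dilution factor = 39.95 × 5 × 3.994 × 20 = 1.60 × 10⁴.
Original = 1.54 μM × 1.60 × 10⁴ = 2.46 × 10⁴ μM = 24.6 mM.

24.6 mM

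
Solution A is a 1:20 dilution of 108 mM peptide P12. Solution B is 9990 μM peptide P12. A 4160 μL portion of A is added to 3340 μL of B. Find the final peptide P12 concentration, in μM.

C_A = 108 mM / 20 = 5.40 mM.
C_B = 9990 μM = 9.99 mM.
C_mix = (C_A·V_A + C_B·V_B)/(V_A + V_B) = (5.40×4160 + 9.99×3340) / 7500 = 7.44 mM = 7440 μM.

7440 μM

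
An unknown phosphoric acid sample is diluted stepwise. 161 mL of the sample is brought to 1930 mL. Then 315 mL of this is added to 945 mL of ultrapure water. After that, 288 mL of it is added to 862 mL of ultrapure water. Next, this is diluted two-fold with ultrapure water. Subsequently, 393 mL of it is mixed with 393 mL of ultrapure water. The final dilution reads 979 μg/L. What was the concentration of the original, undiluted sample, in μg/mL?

750 μg/mL

Overall dilution factor = 11.99 × 4 × 3.993 × 2 × 2 = 766.
Original = 979 μg/L × 766 = 7.50 × 10⁵ μg/L = 750 μg/mL.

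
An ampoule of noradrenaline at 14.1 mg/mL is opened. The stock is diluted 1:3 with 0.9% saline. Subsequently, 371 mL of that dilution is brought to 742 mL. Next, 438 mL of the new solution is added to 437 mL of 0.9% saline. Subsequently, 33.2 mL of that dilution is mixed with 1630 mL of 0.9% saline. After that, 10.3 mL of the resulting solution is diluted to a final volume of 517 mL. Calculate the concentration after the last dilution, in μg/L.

468 μg/L

Overall dilution factor = 3 × 2 × 1.998 × 50.10 × 50.19 = 3.01 × 10⁴.
14.1 mg/mL / 3.01 × 10⁴ = 4.68 × 10⁻⁴ mg/mL = 468 μg/L.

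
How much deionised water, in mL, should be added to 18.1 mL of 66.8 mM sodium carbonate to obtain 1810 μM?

1810 μM = 1.81 mM.
V₂ = C₁V₁/C₂ = 66.8 × 18.1 / 1.81 = 668 mL.
Diluent to add = V₂ − V₁ = 668 − 18.1 = 650 mL.

650 mL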